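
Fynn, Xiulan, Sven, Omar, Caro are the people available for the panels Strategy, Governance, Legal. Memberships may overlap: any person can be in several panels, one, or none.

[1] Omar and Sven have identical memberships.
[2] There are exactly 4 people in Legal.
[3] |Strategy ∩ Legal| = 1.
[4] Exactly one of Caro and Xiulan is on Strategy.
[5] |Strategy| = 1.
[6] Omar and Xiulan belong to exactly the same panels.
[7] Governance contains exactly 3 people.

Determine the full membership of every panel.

Strategy = {Caro}; Governance = {Omar, Sven, Xiulan}; Legal = {Caro, Omar, Sven, Xiulan}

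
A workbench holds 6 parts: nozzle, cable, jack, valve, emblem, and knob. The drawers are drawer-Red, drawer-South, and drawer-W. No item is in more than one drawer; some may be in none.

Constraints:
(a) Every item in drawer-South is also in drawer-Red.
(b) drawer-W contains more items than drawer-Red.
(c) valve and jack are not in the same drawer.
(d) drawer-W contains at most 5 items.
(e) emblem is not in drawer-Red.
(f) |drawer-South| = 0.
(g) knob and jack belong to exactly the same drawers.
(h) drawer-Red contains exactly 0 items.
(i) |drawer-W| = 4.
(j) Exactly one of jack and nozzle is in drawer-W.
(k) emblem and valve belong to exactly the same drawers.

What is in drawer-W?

drawer-W = {cable, emblem, nozzle, valve}

From (e): emblem ∉ drawer-Red.
(a) contrapositive: emblem ∉ drawer-South.
(f): drawer-South already has 0, so the rest are out.
(h): drawer-Red already has 0, so the rest are out.
Suppose nozzle ∉ drawer-W: no assignment then satisfies all the clues, so nozzle ∈ drawer-W.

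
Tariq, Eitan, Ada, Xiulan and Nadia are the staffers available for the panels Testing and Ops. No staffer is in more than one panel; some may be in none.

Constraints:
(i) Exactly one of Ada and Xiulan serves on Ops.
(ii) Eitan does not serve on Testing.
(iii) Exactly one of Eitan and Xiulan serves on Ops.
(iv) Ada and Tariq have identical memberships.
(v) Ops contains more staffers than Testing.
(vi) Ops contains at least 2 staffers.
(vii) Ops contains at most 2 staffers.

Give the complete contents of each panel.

Testing = {}; Ops = {Nadia, Xiulan}

From (ii): Eitan ∉ Testing.
Suppose Tariq ∈ Testing: no assignment then satisfies all the clues, so Tariq ∉ Testing.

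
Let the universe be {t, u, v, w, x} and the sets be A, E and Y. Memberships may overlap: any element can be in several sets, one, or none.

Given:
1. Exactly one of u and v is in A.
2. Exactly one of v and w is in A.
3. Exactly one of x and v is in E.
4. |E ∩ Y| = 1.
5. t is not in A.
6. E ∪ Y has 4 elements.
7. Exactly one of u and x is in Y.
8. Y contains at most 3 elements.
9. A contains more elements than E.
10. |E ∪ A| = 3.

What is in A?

A = {u, w, x}

From (5): t ∉ A.
Suppose u ∉ A: no assignment then satisfies all the clues, so u ∈ A.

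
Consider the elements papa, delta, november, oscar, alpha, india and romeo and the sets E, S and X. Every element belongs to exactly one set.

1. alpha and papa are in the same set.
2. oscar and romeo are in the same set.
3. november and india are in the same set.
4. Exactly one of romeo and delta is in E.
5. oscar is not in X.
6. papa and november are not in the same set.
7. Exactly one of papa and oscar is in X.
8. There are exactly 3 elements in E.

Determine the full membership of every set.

E = {delta, india, november}; S = {oscar, romeo}; X = {alpha, papa}

From (5): oscar ∉ X.
(2): romeo matches oscar: romeo ∉ X.
(7) (exactly one): papa ∈ X.
(1): alpha matches papa: alpha ∉ E.
(1): alpha matches papa: alpha ∉ S.
(1): alpha matches papa: alpha ∈ X.
(6): november ∉ X.
(3): india matches november: india ∉ X.
Suppose delta ∉ E: no assignment then satisfies all the clues, so delta ∈ E.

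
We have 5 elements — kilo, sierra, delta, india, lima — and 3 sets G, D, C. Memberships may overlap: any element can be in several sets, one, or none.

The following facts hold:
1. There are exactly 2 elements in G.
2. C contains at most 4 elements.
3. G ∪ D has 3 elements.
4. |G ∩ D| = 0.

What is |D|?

1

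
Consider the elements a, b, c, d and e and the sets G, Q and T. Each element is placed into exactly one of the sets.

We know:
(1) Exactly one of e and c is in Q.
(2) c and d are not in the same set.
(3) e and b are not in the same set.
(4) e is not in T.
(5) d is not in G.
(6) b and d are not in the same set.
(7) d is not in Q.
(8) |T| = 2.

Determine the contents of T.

T = {a, d}

From (4): e ∉ T.
From (5): d ∉ G.
From (7): d ∉ Q.
Only one set left: d ∈ T.
(2): c ∉ T.
(6): b ∉ T.
(8): only 2 candidates remain for T, so all are in.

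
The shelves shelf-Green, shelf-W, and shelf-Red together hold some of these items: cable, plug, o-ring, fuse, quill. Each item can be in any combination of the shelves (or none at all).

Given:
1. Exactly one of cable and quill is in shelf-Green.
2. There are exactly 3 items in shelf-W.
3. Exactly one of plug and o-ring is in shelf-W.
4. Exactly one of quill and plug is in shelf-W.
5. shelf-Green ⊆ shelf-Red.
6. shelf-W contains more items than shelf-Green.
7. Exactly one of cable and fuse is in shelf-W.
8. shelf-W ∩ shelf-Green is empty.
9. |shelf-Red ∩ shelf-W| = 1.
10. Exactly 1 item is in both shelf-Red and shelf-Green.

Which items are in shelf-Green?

shelf-Green = {cable}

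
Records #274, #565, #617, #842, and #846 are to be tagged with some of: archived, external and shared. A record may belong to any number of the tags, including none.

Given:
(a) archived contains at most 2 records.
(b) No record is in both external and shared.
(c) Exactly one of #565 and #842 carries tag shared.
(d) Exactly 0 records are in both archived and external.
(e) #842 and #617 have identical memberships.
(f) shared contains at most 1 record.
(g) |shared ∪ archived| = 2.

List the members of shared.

shared = {#565}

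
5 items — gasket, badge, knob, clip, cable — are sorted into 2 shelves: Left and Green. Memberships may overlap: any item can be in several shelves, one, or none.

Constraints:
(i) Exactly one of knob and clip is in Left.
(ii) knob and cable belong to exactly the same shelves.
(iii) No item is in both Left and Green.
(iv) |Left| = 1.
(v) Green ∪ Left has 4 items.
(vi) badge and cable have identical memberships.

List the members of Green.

Green = {badge, cable, knob}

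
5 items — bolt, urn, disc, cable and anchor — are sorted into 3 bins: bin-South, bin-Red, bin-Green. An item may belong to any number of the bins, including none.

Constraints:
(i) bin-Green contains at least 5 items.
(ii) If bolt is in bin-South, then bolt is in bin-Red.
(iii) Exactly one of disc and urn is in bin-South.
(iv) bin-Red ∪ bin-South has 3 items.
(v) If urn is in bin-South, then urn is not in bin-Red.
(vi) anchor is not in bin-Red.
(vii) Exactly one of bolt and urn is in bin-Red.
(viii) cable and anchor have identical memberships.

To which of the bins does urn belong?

urn: bin-Green, bin-South

From (vi): anchor ∉ bin-Red.
(i): only 5 candidates remain for bin-Green, so all are in.
(viii): cable matches anchor: cable ∉ bin-Red.
Suppose urn ∉ bin-South: no assignment then satisfies all the clues, so urn ∈ bin-South.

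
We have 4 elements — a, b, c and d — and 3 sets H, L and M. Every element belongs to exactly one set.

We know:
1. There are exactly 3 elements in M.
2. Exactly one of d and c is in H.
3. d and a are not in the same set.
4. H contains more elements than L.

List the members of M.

M = {a, b, c}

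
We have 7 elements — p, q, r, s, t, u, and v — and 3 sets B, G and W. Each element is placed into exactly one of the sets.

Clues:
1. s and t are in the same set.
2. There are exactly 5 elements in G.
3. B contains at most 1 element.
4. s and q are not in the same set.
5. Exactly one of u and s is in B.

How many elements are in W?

1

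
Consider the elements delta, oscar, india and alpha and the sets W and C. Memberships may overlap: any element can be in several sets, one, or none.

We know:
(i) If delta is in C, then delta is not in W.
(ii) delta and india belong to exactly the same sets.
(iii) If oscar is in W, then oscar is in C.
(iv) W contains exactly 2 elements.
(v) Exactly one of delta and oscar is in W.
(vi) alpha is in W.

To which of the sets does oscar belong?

oscar: C, W

From (vi): alpha ∈ W.
Suppose oscar ∉ W: no assignment then satisfies all the clues, so oscar ∈ W.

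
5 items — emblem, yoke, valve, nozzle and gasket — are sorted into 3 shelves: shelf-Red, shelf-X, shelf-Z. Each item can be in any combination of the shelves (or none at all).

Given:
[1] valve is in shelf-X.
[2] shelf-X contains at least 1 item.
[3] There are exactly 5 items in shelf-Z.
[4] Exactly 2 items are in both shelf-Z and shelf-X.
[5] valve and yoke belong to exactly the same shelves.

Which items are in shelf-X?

shelf-X = {valve, yoke}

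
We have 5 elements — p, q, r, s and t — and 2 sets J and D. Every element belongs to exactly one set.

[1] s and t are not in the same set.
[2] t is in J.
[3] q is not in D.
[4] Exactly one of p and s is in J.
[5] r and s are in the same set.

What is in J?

J = {p, q, t}

From (2): t ∈ J.
From (3): q ∉ D.
(1): s ∉ J.
(4) (exactly one): p ∈ J.
(5): r matches s: r ∉ J.
Only one set left: q ∈ J.
Only one set left: r ∈ D.
Only one set left: s ∈ D.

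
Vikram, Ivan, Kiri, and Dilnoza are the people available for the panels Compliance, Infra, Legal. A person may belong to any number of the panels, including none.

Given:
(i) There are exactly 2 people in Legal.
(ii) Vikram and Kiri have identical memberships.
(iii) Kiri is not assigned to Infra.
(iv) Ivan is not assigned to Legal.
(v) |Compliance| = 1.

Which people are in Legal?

From (iii): Kiri ∉ Infra.
From (iv): Ivan ∉ Legal.
(ii): Vikram matches Kiri: Vikram ∉ Infra.
Suppose Vikram ∉ Legal: no assignment then satisfies all the clues, so Vikram ∈ Legal.

Legal = {Kiri, Vikram}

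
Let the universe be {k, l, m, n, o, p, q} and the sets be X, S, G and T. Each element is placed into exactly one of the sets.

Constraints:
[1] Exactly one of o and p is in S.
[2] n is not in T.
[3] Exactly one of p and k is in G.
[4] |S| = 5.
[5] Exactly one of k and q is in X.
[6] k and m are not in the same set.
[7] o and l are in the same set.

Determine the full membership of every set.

X = {k}; S = {l, m, n, o, q}; G = {p}; T = {}

From (2): n ∉ T.
Suppose k ∉ X: no assignment then satisfies all the clues, so k ∈ X.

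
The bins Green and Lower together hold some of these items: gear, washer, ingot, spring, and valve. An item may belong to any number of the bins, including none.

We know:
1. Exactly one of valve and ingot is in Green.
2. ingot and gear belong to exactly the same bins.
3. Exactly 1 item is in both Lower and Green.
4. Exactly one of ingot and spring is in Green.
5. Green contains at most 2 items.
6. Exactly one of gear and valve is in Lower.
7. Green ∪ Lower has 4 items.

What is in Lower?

Lower = {gear, ingot, spring}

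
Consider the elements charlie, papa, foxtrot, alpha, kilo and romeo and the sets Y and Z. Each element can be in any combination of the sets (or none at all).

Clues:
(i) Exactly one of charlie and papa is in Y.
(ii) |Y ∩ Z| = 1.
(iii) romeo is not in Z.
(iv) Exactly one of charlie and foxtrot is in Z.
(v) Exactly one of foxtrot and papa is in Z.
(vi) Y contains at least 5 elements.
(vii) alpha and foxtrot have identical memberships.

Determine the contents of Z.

Z = {charlie, papa}

From (iii): romeo ∉ Z.
Suppose charlie ∉ Z: no assignment then satisfies all the clues, so charlie ∈ Z.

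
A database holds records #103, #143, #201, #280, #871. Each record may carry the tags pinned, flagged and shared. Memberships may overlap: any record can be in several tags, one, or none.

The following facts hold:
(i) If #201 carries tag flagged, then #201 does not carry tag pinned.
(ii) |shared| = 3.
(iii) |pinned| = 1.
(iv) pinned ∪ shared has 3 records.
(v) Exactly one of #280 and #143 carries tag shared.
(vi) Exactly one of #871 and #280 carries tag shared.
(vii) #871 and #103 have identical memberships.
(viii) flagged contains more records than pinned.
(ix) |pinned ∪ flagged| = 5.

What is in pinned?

pinned = {#143}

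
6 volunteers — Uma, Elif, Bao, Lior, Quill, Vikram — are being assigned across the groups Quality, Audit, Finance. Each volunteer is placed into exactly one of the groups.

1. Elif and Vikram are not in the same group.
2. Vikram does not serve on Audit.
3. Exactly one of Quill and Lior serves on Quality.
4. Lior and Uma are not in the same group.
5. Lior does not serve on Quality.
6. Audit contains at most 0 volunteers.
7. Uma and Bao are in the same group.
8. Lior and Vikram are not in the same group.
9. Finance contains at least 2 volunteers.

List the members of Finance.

Finance = {Elif, Lior}

From (2): Vikram ∉ Audit.
From (5): Lior ∉ Quality.
(3) (exactly one): Quill ∈ Quality.
(6): Audit already has 0, so the rest are out.
Only one group left: Lior ∈ Finance.
(4): Uma ∉ Finance.
(7): Bao matches Uma: Bao ∉ Finance.
(8): Vikram ∉ Finance.
(9): only 2 candidates remain for Finance, so all are in.
Only one group left: Uma ∈ Quality.
Only one group left: Bao ∈ Quality.
Only one group left: Vikram ∈ Quality.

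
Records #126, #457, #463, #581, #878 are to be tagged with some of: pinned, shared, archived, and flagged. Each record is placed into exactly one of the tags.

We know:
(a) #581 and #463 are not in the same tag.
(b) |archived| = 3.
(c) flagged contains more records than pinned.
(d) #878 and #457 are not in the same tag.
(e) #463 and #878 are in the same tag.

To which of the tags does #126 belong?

#126: archived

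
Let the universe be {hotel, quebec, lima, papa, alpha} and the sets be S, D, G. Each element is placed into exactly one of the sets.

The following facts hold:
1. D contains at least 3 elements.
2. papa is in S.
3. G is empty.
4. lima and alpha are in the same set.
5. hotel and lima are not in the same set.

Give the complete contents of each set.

S = {hotel, papa}; D = {alpha, lima, quebec}; G = {}

From (2): papa ∈ S.
(3): G already has 0, so the rest are out.
Suppose hotel ∉ S: no assignment then satisfies all the clues, so hotel ∈ S.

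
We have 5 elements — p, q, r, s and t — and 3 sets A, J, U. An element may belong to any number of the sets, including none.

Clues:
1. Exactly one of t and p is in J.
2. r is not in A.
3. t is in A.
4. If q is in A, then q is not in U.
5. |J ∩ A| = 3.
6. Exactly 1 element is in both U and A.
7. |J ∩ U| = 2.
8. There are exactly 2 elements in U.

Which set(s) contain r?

From (2): r ∉ A.
From (3): t ∈ A.
Suppose r ∉ J: no assignment then satisfies all the clues, so r ∈ J.

r: J, U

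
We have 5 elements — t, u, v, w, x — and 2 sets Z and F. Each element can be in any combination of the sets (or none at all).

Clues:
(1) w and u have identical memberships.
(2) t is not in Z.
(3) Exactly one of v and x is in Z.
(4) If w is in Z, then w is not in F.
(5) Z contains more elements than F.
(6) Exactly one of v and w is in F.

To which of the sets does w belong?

w: Z

From (2): t ∉ Z.
Suppose w ∉ Z: no assignment then satisfies all the clues, so w ∈ Z.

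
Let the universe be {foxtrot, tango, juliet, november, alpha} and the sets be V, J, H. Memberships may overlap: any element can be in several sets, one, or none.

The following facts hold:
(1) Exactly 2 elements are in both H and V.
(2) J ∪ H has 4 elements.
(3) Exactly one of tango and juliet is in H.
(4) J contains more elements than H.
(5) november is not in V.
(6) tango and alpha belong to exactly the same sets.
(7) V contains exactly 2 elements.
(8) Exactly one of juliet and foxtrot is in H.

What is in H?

From (5): november ∉ V.
Suppose foxtrot ∉ H: no assignment then satisfies all the clues, so foxtrot ∈ H.

H = {alpha, foxtrot, tango}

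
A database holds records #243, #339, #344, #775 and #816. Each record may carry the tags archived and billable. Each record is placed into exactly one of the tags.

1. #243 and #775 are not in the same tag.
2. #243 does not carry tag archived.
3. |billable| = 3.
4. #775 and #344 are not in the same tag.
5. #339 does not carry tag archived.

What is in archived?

From (2): #243 ∉ archived.
From (5): #339 ∉ archived.
Only one tag left: #243 ∈ billable.
Only one tag left: #339 ∈ billable.
(1): #775 ∉ billable.
Only one tag left: #775 ∈ archived.
(4): #344 ∉ archived.
Only one tag left: #344 ∈ billable.
(3): billable already has 3, so the rest are out.
Only one tag left: #816 ∈ archived.

archived = {#775, #816}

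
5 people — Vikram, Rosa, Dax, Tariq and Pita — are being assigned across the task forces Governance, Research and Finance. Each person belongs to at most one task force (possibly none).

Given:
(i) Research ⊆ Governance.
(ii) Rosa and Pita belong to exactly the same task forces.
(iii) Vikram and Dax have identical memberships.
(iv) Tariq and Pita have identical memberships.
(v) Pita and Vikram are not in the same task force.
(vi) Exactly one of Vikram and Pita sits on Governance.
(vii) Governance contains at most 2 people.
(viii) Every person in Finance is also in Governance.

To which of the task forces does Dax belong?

Dax: Governance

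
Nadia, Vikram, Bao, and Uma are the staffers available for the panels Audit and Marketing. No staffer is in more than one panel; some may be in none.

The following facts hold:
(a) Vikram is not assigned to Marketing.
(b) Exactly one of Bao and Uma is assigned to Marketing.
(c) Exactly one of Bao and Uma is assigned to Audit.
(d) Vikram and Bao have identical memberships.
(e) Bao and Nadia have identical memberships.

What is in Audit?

Audit = {Bao, Nadia, Vikram}

From (a): Vikram ∉ Marketing.
(d): Bao matches Vikram: Bao ∉ Marketing.
(e): Nadia matches Bao: Nadia ∉ Marketing.
(b) (exactly one): Uma ∈ Marketing.
(c) (exactly one): Bao ∈ Audit.
(d): Vikram matches Bao: Vikram ∈ Audit.
(e): Nadia matches Bao: Nadia ∈ Audit.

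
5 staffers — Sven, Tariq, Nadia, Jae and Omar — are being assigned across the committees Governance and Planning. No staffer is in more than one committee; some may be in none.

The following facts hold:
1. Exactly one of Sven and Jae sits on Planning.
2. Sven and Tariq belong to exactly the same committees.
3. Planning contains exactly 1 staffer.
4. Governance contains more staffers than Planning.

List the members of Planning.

Planning = {Jae}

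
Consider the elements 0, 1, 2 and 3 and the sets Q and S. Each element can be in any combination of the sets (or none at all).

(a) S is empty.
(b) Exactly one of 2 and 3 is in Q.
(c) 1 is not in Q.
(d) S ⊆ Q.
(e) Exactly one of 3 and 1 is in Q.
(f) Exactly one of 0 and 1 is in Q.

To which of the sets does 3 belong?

3: Q

From (c): 1 ∉ Q.
(a): S already has 0, so the rest are out.
(e) (exactly one): 3 ∈ Q.
(f) (exactly one): 0 ∈ Q.
(b) (exactly one): 2 ∉ Q.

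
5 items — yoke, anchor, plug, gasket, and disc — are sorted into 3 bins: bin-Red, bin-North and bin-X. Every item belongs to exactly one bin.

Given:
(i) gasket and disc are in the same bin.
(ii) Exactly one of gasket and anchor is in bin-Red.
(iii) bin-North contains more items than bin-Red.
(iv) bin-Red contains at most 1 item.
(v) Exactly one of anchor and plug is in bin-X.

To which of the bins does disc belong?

disc: bin-North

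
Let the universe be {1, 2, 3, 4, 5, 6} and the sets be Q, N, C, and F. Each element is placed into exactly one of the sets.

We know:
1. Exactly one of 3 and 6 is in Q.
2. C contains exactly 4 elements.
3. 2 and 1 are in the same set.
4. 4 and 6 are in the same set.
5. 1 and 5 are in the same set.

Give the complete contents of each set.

Q = {4, 6}; N = {}; C = {1, 2, 3, 5}; F = {}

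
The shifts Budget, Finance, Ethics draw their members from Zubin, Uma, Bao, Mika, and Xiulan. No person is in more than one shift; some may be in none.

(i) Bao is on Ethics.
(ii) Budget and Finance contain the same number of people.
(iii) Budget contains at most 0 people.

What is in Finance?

From (i): Bao ∈ Ethics.
(iii): Budget already has 0, so the rest are out.
Suppose Zubin ∈ Finance: no assignment then satisfies all the clues, so Zubin ∉ Finance.

Finance = {}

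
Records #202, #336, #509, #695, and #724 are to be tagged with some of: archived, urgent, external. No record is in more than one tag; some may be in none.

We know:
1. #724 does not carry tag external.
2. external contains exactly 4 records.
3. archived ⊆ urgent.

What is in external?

From (1): #724 ∉ external.
(2): only 4 candidates remain for external, so all are in.

external = {#202, #336, #509, #695}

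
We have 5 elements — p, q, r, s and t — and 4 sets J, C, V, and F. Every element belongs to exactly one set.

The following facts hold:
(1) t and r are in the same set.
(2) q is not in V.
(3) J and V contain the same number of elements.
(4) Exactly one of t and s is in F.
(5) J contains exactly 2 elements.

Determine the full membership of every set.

J = {p, q}; C = {}; V = {r, t}; F = {s}

From (2): q ∉ V.
Suppose p ∉ J: no assignment then satisfies all the clues, so p ∈ J.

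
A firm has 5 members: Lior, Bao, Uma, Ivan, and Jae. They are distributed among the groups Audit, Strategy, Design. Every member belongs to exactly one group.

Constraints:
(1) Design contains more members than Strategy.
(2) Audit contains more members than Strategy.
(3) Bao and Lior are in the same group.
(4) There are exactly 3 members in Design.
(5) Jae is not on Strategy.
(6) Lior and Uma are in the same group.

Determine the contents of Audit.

Audit = {Ivan, Jae}

From (5): Jae ∉ Strategy.
Suppose Lior ∈ Audit: no assignment then satisfies all the clues, so Lior ∉ Audit.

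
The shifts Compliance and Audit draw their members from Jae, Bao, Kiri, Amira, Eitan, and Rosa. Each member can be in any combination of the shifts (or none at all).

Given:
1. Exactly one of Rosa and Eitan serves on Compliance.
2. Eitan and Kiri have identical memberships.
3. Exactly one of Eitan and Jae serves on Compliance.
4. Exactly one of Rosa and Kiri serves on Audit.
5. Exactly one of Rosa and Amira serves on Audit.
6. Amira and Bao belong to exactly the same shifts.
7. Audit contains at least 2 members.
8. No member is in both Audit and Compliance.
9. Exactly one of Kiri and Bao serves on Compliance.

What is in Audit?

Audit = {Jae, Rosa}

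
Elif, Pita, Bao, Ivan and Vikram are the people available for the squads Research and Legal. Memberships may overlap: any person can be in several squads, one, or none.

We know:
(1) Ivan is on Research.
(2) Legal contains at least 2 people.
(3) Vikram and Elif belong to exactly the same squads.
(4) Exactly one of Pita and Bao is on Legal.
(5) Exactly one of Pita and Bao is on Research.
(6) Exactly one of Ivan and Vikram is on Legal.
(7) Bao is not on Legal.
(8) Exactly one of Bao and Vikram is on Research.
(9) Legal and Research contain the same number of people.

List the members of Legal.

From (1): Ivan ∈ Research.
From (7): Bao ∉ Legal.
(4) (exactly one): Pita ∈ Legal.
Suppose Elif ∈ Legal: no assignment then satisfies all the clues, so Elif ∉ Legal.

Legal = {Ivan, Pita}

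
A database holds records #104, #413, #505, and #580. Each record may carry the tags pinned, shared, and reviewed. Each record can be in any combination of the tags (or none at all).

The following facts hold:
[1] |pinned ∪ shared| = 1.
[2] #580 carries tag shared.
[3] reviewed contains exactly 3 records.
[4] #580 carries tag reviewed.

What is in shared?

shared = {#580}

From (2): #580 ∈ shared.
From (4): #580 ∈ reviewed.
Suppose #104 ∈ shared: no assignment then satisfies all the clues, so #104 ∉ shared.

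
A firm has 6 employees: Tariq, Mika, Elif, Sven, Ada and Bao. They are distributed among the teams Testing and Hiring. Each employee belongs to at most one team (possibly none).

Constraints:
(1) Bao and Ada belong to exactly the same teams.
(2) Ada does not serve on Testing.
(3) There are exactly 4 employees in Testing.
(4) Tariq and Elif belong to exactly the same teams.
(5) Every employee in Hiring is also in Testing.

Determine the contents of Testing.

Testing = {Elif, Mika, Sven, Tariq}

From (2): Ada ∉ Testing.
(1): Bao matches Ada: Bao ∉ Testing.
(3): only 4 candidates remain for Testing, so all are in.
(5) contrapositive: Ada ∉ Hiring.
(5) contrapositive: Bao ∉ Hiring.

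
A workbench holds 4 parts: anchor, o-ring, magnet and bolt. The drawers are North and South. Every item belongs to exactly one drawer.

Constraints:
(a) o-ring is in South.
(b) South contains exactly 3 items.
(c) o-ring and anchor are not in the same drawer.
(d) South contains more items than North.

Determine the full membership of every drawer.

From (a): o-ring ∈ South.
(c): anchor ∉ South.
Only one drawer left: anchor ∈ North.
(b): only 3 candidates remain for South, so all are in.

North = {anchor}; South = {bolt, magnet, o-ring}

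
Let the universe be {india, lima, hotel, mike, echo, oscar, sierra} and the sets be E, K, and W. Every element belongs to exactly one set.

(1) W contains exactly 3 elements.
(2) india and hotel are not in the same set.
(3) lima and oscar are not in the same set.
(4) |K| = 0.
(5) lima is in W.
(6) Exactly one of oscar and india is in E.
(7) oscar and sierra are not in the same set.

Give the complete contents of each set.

E = {echo, hotel, mike, oscar}; K = {}; W = {india, lima, sierra}

From (5): lima ∈ W.
(3): oscar ∉ W.
(4): K already has 0, so the rest are out.
Only one set left: oscar ∈ E.
(6) (exactly one): india ∉ E.
(7): sierra ∉ E.
Only one set left: india ∈ W.
Only one set left: sierra ∈ W.
(1): W already has 3, so the rest are out.
Only one set left: hotel ∈ E.
Only one set left: mike ∈ E.
Only one set left: echo ∈ E.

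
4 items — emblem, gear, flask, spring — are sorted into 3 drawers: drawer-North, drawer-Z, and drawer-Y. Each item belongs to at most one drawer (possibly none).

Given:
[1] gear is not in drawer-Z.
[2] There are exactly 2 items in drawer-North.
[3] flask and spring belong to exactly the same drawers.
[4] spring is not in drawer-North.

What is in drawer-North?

From (1): gear ∉ drawer-Z.
From (4): spring ∉ drawer-North.
(3): flask matches spring: flask ∉ drawer-North.
(2): only 2 candidates remain for drawer-North, so all are in.

drawer-North = {emblem, gear}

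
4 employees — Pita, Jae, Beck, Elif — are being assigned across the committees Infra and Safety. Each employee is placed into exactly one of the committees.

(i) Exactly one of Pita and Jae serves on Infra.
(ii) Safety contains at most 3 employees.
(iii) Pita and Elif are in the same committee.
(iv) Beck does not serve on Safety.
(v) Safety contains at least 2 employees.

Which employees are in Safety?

Safety = {Elif, Pita}

From (iv): Beck ∉ Safety.
Only one committee left: Beck ∈ Infra.
Suppose Pita ∉ Safety: no assignment then satisfies all the clues, so Pita ∈ Safety.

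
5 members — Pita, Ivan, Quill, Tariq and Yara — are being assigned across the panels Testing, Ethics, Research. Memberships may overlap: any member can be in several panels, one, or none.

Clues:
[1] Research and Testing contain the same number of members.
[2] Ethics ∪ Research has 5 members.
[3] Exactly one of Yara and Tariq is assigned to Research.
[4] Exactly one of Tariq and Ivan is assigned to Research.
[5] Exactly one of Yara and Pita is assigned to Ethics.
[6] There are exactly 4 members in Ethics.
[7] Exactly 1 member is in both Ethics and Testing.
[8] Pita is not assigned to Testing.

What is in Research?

Research = {Ivan, Yara}

From (8): Pita ∉ Testing.
Suppose Pita ∈ Research: no assignment then satisfies all the clues, so Pita ∉ Research.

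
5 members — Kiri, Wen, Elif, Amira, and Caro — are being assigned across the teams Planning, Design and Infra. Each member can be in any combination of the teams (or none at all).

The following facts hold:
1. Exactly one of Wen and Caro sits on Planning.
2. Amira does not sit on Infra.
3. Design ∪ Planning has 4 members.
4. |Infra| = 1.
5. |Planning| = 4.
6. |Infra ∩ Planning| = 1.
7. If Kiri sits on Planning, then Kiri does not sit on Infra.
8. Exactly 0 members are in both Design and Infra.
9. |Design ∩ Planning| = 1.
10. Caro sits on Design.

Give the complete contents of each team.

Planning = {Amira, Caro, Elif, Kiri}; Design = {Caro}; Infra = {Elif}

From (2): Amira ∉ Infra.
From (10): Caro ∈ Design.
Suppose Kiri ∉ Planning: no assignment then satisfies all the clues, so Kiri ∈ Planning.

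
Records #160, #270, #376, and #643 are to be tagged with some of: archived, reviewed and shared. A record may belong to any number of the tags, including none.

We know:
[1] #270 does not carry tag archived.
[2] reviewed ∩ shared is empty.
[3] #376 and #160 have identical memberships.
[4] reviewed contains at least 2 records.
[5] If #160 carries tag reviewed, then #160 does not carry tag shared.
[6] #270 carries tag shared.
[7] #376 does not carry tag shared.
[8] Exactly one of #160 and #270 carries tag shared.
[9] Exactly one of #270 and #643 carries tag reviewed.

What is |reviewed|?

3

From (1): #270 ∉ archived.
From (6): #270 ∈ shared.
From (7): #376 ∉ shared.
(2) (disjoint): #270 ∉ reviewed.
(3): #160 matches #376: #160 ∉ shared.
(9) (exactly one): #643 ∈ reviewed.
(2) (disjoint): #643 ∉ shared.
Suppose #160 ∉ reviewed: no assignment then satisfies all the clues, so #160 ∈ reviewed.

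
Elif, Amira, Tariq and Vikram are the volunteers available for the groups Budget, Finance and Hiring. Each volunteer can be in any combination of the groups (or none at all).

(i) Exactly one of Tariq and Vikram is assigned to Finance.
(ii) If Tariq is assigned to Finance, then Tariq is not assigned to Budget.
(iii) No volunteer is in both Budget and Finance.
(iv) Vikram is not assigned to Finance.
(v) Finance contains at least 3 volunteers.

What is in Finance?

From (iv): Vikram ∉ Finance.
(i) (exactly one): Tariq ∈ Finance.
(ii): Tariq ∉ Budget.
(v): only 3 candidates remain for Finance, so all are in.
(iii) (disjoint): Elif ∉ Budget.
(iii) (disjoint): Amira ∉ Budget.

Finance = {Amira, Elif, Tariq}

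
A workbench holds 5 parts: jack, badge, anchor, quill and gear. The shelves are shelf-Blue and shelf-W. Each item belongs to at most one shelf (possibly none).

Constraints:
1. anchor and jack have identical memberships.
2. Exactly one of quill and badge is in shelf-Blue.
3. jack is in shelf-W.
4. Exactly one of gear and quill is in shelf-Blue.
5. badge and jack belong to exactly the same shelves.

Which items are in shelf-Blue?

From (3): jack ∈ shelf-W.
(1): anchor matches jack: anchor ∉ shelf-Blue.
(1): anchor matches jack: anchor ∈ shelf-W.
(5): badge matches jack: badge ∉ shelf-Blue.
(5): badge matches jack: badge ∈ shelf-W.
(2) (exactly one): quill ∈ shelf-Blue.
(4) (exactly one): gear ∉ shelf-Blue.

shelf-Blue = {quill}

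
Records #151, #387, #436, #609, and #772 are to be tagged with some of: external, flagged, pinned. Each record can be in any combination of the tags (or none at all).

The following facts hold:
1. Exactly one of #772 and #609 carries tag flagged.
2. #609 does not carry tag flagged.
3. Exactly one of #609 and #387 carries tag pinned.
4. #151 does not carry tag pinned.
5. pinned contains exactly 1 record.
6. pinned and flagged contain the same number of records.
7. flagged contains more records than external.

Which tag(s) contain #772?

#772: flagged

From (2): #609 ∉ flagged.
From (4): #151 ∉ pinned.
(1) (exactly one): #772 ∈ flagged.
Suppose #772 ∈ external: no assignment then satisfies all the clues, so #772 ∉ external.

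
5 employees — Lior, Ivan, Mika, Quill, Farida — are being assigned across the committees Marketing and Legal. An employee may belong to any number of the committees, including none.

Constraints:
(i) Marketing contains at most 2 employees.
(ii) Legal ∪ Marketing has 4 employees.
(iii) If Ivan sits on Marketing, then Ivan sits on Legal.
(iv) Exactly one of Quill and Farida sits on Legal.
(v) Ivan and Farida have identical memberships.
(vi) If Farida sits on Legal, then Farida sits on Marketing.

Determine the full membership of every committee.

Marketing = {Farida, Ivan}; Legal = {Farida, Ivan, Lior, Mika}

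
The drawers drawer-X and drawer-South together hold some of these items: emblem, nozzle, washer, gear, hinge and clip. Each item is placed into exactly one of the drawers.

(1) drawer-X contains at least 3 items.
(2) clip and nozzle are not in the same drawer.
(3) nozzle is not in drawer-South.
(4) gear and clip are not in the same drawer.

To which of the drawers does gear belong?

gear: drawer-X

From (3): nozzle ∉ drawer-South.
Only one drawer left: nozzle ∈ drawer-X.
(2): clip ∉ drawer-X.
Only one drawer left: clip ∈ drawer-South.
(4): gear ∉ drawer-South.
Only one drawer left: gear ∈ drawer-X.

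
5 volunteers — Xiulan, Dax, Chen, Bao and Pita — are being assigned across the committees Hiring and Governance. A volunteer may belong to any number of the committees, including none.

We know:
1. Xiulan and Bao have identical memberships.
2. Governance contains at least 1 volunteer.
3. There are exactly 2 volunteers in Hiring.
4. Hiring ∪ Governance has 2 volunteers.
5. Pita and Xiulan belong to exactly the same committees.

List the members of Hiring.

Hiring = {Chen, Dax}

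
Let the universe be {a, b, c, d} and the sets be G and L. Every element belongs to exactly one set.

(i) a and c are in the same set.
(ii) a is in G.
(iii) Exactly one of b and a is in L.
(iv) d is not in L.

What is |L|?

From (ii): a ∈ G.
From (iv): d ∉ L.
(i): c matches a: c ∈ G.
(iii) (exactly one): b ∈ L.
Only one set left: d ∈ G.

1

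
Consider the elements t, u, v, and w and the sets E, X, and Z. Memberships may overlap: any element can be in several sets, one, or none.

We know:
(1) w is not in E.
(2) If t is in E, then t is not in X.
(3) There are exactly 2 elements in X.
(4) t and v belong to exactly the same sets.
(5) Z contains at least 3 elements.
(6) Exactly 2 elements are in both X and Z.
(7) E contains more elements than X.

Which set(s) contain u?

From (1): w ∉ E.
Suppose u ∉ E: no assignment then satisfies all the clues, so u ∈ E.

u: E, X, Z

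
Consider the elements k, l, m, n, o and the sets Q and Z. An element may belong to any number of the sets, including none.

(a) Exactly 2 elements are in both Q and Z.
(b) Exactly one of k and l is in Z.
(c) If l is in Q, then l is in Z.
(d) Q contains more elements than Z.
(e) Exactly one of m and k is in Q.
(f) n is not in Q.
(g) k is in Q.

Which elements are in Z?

Z = {l, o}

From (f): n ∉ Q.
From (g): k ∈ Q.
(e) (exactly one): m ∉ Q.
Suppose k ∈ Z: no assignment then satisfies all the clues, so k ∉ Z.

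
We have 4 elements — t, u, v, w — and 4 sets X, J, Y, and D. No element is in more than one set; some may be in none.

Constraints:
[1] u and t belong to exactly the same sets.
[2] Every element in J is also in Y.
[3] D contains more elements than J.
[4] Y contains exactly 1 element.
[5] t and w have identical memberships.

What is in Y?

Y = {v}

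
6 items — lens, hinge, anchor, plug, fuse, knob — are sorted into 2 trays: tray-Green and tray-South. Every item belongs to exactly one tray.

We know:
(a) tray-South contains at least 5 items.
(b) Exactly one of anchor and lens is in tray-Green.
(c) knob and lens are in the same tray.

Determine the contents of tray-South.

tray-South = {fuse, hinge, knob, lens, plug}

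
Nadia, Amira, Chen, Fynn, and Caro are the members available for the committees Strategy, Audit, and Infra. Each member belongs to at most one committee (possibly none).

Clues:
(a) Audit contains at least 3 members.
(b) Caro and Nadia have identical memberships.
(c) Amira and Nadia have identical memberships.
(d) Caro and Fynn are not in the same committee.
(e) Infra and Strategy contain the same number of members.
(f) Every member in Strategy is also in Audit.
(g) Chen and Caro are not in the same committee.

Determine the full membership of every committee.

Strategy = {}; Audit = {Amira, Caro, Nadia}; Infra = {}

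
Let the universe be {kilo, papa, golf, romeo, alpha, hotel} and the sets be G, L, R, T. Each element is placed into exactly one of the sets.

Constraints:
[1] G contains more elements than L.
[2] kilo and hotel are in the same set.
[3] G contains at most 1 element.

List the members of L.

L = {}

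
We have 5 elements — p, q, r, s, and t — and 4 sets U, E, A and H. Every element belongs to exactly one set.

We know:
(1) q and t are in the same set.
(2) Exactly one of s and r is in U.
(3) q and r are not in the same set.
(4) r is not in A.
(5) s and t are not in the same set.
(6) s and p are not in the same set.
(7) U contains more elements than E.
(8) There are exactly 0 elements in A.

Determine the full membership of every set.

U = {p, r}; E = {s}; A = {}; H = {q, t}

From (4): r ∉ A.
(8): A already has 0, so the rest are out.
Suppose p ∉ U: no assignment then satisfies all the clues, so p ∈ U.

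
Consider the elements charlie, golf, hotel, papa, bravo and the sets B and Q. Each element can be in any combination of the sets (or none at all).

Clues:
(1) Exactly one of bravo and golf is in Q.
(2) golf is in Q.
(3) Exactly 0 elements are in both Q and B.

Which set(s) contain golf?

From (2): golf ∈ Q.
(1) (exactly one): bravo ∉ Q.
Suppose golf ∈ B: no assignment then satisfies all the clues, so golf ∉ B.

golf: Q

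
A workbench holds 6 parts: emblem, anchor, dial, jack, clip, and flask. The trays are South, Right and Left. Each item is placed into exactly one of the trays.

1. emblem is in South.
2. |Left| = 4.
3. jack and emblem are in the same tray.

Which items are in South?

South = {emblem, jack}

From (1): emblem ∈ South.
(3): jack matches emblem: jack ∈ South.
(2): only 4 candidates remain for Left, so all are in.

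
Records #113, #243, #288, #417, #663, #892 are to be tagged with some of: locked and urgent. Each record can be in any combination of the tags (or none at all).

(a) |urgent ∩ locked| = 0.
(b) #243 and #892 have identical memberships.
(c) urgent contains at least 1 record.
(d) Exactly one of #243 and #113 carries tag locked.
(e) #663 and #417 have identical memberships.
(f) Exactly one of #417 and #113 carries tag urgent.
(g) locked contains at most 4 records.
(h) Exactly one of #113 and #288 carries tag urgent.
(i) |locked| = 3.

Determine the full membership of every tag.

locked = {#243, #288, #892}; urgent = {#113}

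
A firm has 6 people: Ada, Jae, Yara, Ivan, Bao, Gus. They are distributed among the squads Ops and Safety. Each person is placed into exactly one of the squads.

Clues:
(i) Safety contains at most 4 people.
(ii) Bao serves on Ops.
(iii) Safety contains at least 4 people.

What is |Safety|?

4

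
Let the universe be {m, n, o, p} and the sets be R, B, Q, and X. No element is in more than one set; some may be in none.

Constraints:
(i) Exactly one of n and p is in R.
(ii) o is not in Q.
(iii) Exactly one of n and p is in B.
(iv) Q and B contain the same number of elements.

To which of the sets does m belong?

From (ii): o ∉ Q.
Suppose m ∈ R: no assignment then satisfies all the clues, so m ∉ R.

m: Q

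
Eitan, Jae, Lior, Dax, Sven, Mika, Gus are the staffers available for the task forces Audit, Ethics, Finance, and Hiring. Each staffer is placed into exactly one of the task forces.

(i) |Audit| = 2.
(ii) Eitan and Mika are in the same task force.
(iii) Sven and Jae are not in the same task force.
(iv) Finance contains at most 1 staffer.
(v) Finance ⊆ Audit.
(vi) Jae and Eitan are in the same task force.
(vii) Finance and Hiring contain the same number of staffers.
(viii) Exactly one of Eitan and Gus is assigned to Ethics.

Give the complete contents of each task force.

Audit = {Gus, Sven}; Ethics = {Dax, Eitan, Jae, Lior, Mika}; Finance = {}; Hiring = {}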